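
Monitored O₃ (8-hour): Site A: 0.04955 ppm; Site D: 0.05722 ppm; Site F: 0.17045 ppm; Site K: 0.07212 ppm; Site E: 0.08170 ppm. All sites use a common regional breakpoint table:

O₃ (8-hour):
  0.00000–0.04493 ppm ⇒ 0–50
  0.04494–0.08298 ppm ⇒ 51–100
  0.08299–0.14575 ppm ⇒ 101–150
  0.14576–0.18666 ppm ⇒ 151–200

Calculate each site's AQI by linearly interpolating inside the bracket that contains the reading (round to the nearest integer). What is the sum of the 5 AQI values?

489

Site A 0.04955: bracket 0.04494–0.08298 → index 51–100; slope 49/0.03804, offset 0.00461.
AQI = 51 + 49/0.03804·0.00461 ≈ 56.94 ⇒ 57.
Site D: 0.05722 ∈ [0.04494, 0.08298] ↔ index [51, 100].
51 + (0.05722−0.04494)·(100−51)/(0.08298−0.04494) = 51 + 0.01228·49/0.03804 ≈ 66.82, so AQI = 67.
Site F: row 0.14576–0.18666 (AQI 151–200). (200−151)·(0.17045−0.14576)/(0.18666−0.14576) + 151 = 49·0.02469/0.04090 + 151 ≈ 180.58 → 181.
Site K: 0.07212 lies in 0.04494–0.08298, so I_lo=51, I_hi=100, C_lo=0.04494, C_hi=0.08298.
(100−51)/(0.08298−0.04494) × (0.07212−0.04494) + 51 = 49/0.03804 × 0.02718 + 51 ≈ 86.01 → 86.
Site E: 0.08170 ∈ [0.04494, 0.08298] ↔ index [51, 100].
51 + (0.08170−0.04494)·(100−51)/(0.08298−0.04494) = 51 + 0.03676·49/0.03804 ≈ 98.35, so AQI = 98.
AQIs: Site A=57, Site D=67, Site F=181, Site K=86, Site E=98. Sum = 57 + 67 + 181 + 86 + 98 = 489.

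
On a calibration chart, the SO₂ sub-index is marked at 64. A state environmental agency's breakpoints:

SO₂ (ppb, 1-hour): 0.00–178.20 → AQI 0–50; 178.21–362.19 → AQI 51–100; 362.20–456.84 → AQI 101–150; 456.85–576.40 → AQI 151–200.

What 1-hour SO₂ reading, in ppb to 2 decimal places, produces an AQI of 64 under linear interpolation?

AQI 64 lies in the 51–100 band, which corresponds to 178.21–362.19 ppb.
C = 178.21 + (64−51)×(362.19−178.21)/(100−51) = 178.21 + 13×183.98/49 ≈ 227.0210 ppb → 227.02 ppb to 2 dp.

227.02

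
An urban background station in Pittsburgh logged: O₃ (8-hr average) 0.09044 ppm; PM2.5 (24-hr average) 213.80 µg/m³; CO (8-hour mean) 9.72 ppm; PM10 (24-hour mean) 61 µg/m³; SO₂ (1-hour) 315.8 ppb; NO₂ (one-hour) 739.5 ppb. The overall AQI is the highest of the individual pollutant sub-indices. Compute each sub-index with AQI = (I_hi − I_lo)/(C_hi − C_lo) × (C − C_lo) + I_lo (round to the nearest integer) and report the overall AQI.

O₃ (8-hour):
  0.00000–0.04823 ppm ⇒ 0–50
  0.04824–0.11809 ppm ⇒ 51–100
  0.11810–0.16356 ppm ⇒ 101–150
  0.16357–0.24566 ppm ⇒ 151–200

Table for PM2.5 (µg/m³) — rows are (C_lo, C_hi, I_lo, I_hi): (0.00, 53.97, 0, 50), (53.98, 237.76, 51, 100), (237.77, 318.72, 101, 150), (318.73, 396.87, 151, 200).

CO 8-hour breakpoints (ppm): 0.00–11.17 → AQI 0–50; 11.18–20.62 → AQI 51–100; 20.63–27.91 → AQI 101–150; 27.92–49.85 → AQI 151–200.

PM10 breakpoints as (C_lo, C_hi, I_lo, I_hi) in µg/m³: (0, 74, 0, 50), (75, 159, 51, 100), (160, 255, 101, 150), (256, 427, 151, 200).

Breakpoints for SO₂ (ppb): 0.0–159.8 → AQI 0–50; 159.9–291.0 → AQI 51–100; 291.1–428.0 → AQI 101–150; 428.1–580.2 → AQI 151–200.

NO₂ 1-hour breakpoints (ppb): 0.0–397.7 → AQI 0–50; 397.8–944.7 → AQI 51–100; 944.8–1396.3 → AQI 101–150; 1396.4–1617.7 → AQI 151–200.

O₃: row 0.04824–0.11809 (AQI 51–100). (100−51)·(0.09044−0.04824)/(0.11809−0.04824) + 51 = 49·0.04220/0.06985 + 51 ≈ 80.60 → 81.
PM2.5: 213.80 lies in 53.98–237.76, so I_lo=51, I_hi=100, C_lo=53.98, C_hi=237.76.
(100−51)/(237.76−53.98) × (213.80−53.98) + 51 = 49/183.78 × 159.82 + 51 ≈ 93.61 → 94.
CO: 9.72 lies in 0.00–11.17, so I_lo=0, I_hi=50, C_lo=0.00, C_hi=11.17.
(50−0)/(11.17−0.00) × (9.72−0.00) + 0 = 50/11.17 × 9.72 + 0 ≈ 43.51 → 44.
PM10: 61 lies in 0–74, so I_lo=0, I_hi=50, C_lo=0, C_hi=74.
(50−0)/(74−0) × (61−0) + 0 = 50/74 × 61 + 0 ≈ 41.22 → 41.
SO₂ 315.8: bracket 291.1–428.0 → index 101–150; slope 49/136.9, offset 24.7.
AQI = 101 + 49/136.9·24.7 ≈ 109.84 ⇒ 110.
NO₂ 739.5: bracket 397.8–944.7 → index 51–100; slope 49/546.9, offset 341.7.
AQI = 51 + 49/546.9·341.7 ≈ 81.61 ⇒ 82.
Sub-indices: O₃→81, PM2.5→94, CO→44, PM10→41, SO₂→110, NO₂→82. Overall AQI = max = 110; dominant pollutant is SO₂.

110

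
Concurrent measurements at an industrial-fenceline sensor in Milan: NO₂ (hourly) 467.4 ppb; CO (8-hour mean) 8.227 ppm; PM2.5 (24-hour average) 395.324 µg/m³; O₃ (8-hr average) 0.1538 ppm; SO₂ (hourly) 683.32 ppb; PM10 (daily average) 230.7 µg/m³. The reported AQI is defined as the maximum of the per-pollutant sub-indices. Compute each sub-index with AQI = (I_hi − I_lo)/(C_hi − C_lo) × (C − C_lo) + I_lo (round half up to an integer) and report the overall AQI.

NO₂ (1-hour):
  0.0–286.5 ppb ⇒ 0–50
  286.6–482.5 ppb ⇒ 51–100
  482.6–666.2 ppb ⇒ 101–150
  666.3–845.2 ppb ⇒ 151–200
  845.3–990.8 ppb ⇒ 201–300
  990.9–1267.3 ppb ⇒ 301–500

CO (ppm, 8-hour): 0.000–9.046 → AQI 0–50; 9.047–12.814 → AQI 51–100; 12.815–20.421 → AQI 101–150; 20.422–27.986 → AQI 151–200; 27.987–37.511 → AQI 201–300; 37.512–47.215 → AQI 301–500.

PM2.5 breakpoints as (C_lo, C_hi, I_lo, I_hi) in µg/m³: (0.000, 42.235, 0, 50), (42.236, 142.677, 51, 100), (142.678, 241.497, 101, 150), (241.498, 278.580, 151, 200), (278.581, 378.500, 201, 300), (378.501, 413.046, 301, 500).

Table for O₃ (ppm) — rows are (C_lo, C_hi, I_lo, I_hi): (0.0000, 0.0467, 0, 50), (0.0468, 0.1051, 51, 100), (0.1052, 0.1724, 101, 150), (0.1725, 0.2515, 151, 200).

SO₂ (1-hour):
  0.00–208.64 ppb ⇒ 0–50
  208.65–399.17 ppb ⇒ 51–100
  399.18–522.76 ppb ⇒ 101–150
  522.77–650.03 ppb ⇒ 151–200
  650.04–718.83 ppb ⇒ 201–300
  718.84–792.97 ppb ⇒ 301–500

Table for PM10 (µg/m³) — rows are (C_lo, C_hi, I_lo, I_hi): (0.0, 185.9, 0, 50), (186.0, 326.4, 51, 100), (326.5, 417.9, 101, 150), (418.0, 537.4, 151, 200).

398

NO₂: 467.4 ∈ [286.6, 482.5] ↔ index [51, 100].
51 + (467.4−286.6)·(100−51)/(482.5−286.6) = 51 + 180.8·49/195.9 ≈ 96.22, so AQI = 96.
CO: 8.227 lies in 0.000–9.046, so I_lo=0, I_hi=50, C_lo=0.000, C_hi=9.046.
(50−0)/(9.046−0.000) × (8.227−0.000) + 0 = 50/9.046 × 8.227 + 0 ≈ 45.47 → 45.
PM2.5: row 378.501–413.046 (AQI 301–500). (500−301)·(395.324−378.501)/(413.046−378.501) + 301 = 199·16.823/34.545 + 301 ≈ 397.91 → 398.
O₃: 0.1538 lies in 0.1052–0.1724, so I_lo=101, I_hi=150, C_lo=0.1052, C_hi=0.1724.
(150−101)/(0.1724−0.1052) × (0.1538−0.1052) + 101 = 49/0.0672 × 0.0486 + 101 ≈ 136.44 → 136.
SO₂: row 650.04–718.83 (AQI 201–300). (300−201)·(683.32−650.04)/(718.83−650.04) + 201 = 99·33.28/68.79 + 201 ≈ 248.90 → 249.
PM10 230.7: bracket 186.0–326.4 → index 51–100; slope 49/140.4, offset 44.7.
AQI = 51 + 49/140.4·44.7 ≈ 66.60 ⇒ 67.
Sub-indices: NO₂→96, CO→45, PM2.5→398, O₃→136, SO₂→249, PM10→67. Overall AQI = max = 398; dominant pollutant is PM2.5.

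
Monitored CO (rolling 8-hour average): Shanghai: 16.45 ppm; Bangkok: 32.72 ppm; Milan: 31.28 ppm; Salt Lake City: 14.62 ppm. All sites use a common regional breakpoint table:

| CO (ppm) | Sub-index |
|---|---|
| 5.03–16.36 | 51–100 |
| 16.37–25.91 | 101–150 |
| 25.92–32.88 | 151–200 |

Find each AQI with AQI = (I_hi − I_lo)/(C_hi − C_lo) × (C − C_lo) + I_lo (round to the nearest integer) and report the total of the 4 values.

581

Shanghai: 16.45 lies in 16.37–25.91, so I_lo=101, I_hi=150, C_lo=16.37, C_hi=25.91.
(150−101)/(25.91−16.37) × (16.45−16.37) + 101 = 49/9.54 × 0.08 + 101 ≈ 101.41 → 101.
Bangkok: row 25.92–32.88 (AQI 151–200). (200−151)·(32.72−25.92)/(32.88−25.92) + 151 = 49·6.80/6.96 + 151 ≈ 198.87 → 199.
Milan: 31.28 lies in 25.92–32.88, so I_lo=151, I_hi=200, C_lo=25.92, C_hi=32.88.
(200−151)/(32.88−25.92) × (31.28−25.92) + 151 = 49/6.96 × 5.36 + 151 ≈ 188.74 → 189.
Salt Lake City: 14.62 ∈ [5.03, 16.36] ↔ index [51, 100].
51 + (14.62−5.03)·(100−51)/(16.36−5.03) = 51 + 9.59·49/11.33 ≈ 92.47, so AQI = 92.
AQIs: Shanghai=101, Bangkok=199, Milan=189, Salt Lake City=92. Sum = 101 + 199 + 189 + 92 = 581.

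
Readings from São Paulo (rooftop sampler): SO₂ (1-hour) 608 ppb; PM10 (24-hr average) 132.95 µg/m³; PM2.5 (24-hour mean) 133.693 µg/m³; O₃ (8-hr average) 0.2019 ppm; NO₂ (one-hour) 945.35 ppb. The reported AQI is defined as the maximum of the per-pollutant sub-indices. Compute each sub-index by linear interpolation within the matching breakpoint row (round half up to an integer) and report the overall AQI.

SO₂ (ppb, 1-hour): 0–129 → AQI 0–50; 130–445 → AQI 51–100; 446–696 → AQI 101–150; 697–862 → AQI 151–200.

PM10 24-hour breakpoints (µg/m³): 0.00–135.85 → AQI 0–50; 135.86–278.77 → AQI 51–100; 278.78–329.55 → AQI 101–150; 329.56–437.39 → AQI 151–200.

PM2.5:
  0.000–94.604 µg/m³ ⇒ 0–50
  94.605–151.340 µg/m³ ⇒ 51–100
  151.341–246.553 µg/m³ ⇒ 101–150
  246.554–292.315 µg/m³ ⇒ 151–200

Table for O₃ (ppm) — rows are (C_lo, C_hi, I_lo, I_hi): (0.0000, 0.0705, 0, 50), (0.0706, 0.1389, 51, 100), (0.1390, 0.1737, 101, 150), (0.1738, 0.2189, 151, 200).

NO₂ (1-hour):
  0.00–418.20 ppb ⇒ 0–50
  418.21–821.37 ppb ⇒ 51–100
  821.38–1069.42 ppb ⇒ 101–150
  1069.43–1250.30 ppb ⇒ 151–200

182

SO₂: row 446–696 (AQI 101–150). (150−101)·(608−446)/(696−446) + 101 = 49·162/250 + 101 ≈ 132.75 → 133.
PM10 132.95: bracket 0.00–135.85 → index 0–50; slope 50/135.85, offset 132.95.
AQI = 0 + 50/135.85·132.95 ≈ 48.93 ⇒ 49.
PM2.5 133.693: bracket 94.605–151.340 → index 51–100; slope 49/56.735, offset 39.088.
AQI = 51 + 49/56.735·39.088 ≈ 84.76 ⇒ 85.
O₃ 0.2019: bracket 0.1738–0.2189 → index 151–200; slope 49/0.0451, offset 0.0281.
AQI = 151 + 49/0.0451·0.0281 ≈ 181.53 ⇒ 182.
NO₂: 945.35 ∈ [821.38, 1069.42] ↔ index [101, 150].
101 + (945.35−821.38)·(150−101)/(1069.42−821.38) = 101 + 123.97·49/248.04 ≈ 125.49, so AQI = 125.
Sub-indices: SO₂→133, PM10→49, PM2.5→85, O₃→182, NO₂→125. Overall AQI = max = 182; dominant pollutant is O₃.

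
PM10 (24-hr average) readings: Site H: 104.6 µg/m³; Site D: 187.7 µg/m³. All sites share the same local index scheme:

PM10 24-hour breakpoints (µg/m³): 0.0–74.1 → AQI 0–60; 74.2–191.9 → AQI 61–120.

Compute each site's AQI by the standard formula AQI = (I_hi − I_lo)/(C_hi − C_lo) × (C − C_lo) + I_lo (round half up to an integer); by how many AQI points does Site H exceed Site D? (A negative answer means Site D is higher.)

Site H 104.6: bracket 74.2–191.9 → index 61–120; slope 59/117.7, offset 30.4.
AQI = 61 + 59/117.7·30.4 ≈ 76.24 ⇒ 76.
Site D: row 74.2–191.9 (AQI 61–120). (120−61)·(187.7−74.2)/(191.9−74.2) + 61 = 59·113.5/117.7 + 61 ≈ 117.89 → 118.
AQIs: Site H=76, Site D=118. Site H (76) − Site D (118) = -42.

-42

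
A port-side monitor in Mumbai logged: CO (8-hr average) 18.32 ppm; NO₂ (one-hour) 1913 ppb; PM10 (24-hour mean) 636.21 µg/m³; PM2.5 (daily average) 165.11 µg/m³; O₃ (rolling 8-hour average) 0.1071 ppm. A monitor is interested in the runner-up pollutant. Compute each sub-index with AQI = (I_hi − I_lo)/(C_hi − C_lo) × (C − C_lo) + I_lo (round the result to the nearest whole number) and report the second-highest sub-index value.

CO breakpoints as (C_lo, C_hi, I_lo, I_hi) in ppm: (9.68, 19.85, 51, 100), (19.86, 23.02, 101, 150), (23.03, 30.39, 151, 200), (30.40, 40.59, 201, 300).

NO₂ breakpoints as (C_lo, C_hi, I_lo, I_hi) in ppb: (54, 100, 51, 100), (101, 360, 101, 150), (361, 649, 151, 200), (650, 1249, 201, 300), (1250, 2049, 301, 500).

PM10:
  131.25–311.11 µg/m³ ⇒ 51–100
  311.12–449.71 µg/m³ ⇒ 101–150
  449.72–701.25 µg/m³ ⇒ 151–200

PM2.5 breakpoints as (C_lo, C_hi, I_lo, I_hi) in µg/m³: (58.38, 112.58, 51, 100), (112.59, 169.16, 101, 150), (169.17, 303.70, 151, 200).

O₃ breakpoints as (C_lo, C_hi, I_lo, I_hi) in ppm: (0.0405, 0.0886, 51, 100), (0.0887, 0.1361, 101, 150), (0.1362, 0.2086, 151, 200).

CO: 18.32 lies in 9.68–19.85, so I_lo=51, I_hi=100, C_lo=9.68, C_hi=19.85.
(100−51)/(19.85−9.68) × (18.32−9.68) + 51 = 49/10.17 × 8.64 + 51 ≈ 92.63 → 93.
NO₂ 1913: bracket 1250–2049 → index 301–500; slope 199/799, offset 663.
AQI = 301 + 199/799·663 ≈ 466.13 ⇒ 466.
PM10: 636.21 ∈ [449.72, 701.25] ↔ index [151, 200].
151 + (636.21−449.72)·(200−151)/(701.25−449.72) = 151 + 186.49·49/251.53 ≈ 187.33, so AQI = 187.
PM2.5: 165.11 ∈ [112.59, 169.16] ↔ index [101, 150].
101 + (165.11−112.59)·(150−101)/(169.16−112.59) = 101 + 52.52·49/56.57 ≈ 146.49, so AQI = 146.
O₃: 0.1071 ∈ [0.0887, 0.1361] ↔ index [101, 150].
101 + (0.1071−0.0887)·(150−101)/(0.1361−0.0887) = 101 + 0.0184·49/0.0474 ≈ 120.02, so AQI = 120.
Sub-indices: CO→93, NO₂→466, PM10→187, PM2.5→146, O₃→120. Ranked high→low: 466, 187, 146, 120, 93. Second-highest sub-index = 187.

187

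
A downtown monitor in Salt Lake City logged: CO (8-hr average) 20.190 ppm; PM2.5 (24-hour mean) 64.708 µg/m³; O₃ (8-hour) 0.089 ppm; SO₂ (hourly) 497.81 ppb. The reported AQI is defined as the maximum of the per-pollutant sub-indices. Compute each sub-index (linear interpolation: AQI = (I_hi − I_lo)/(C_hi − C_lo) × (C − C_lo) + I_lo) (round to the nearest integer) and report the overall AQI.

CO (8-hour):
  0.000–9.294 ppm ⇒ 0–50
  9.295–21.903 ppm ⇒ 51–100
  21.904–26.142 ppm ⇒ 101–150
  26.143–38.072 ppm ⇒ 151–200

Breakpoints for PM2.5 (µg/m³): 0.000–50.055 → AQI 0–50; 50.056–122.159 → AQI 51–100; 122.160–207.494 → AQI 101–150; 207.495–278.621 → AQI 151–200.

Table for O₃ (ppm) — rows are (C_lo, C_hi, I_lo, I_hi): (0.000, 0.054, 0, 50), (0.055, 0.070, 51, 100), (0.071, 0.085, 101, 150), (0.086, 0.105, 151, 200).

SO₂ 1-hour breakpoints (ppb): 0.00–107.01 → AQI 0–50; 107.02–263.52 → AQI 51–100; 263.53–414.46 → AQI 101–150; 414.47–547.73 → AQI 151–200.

CO: 20.190 lies in 9.295–21.903, so I_lo=51, I_hi=100, C_lo=9.295, C_hi=21.903.
(100−51)/(21.903−9.295) × (20.190−9.295) + 51 = 49/12.608 × 10.895 + 51 ≈ 93.34 → 93.
PM2.5: row 50.056–122.159 (AQI 51–100). (100−51)·(64.708−50.056)/(122.159−50.056) + 51 = 49·14.652/72.103 + 51 ≈ 60.96 → 61.
O₃: row 0.086–0.105 (AQI 151–200). (200−151)·(0.089−0.086)/(0.105−0.086) + 151 = 49·0.003/0.019 + 151 ≈ 158.74 → 159.
SO₂: row 414.47–547.73 (AQI 151–200). (200−151)·(497.81−414.47)/(547.73−414.47) + 151 = 49·83.34/133.26 + 151 ≈ 181.64 → 182.
Sub-indices: CO→93, PM2.5→61, O₃→159, SO₂→182. Overall AQI = max = 182; dominant pollutant is SO₂.

182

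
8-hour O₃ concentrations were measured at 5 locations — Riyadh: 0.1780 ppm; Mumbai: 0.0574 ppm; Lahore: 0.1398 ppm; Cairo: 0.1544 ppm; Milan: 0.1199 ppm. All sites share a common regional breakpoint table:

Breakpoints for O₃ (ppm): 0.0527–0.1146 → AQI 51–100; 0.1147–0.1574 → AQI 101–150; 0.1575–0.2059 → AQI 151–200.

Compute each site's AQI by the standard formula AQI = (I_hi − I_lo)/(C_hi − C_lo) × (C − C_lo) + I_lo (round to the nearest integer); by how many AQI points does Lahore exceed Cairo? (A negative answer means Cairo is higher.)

Riyadh: row 0.1575–0.2059 (AQI 151–200). (200−151)·(0.1780−0.1575)/(0.2059−0.1575) + 151 = 49·0.0205/0.0484 + 151 ≈ 171.75 → 172.
Mumbai: 0.0574 lies in 0.0527–0.1146, so I_lo=51, I_hi=100, C_lo=0.0527, C_hi=0.1146.
(100−51)/(0.1146−0.0527) × (0.0574−0.0527) + 51 = 49/0.0619 × 0.0047 + 51 ≈ 54.72 → 55.
Lahore: 0.1398 ∈ [0.1147, 0.1574] ↔ index [101, 150].
101 + (0.1398−0.1147)·(150−101)/(0.1574−0.1147) = 101 + 0.0251·49/0.0427 ≈ 129.80, so AQI = 130.
Cairo: 0.1544 ∈ [0.1147, 0.1574] ↔ index [101, 150].
101 + (0.1544−0.1147)·(150−101)/(0.1574−0.1147) = 101 + 0.0397·49/0.0427 ≈ 146.56, so AQI = 147.
Milan: 0.1199 lies in 0.1147–0.1574, so I_lo=101, I_hi=150, C_lo=0.1147, C_hi=0.1574.
(150−101)/(0.1574−0.1147) × (0.1199−0.1147) + 101 = 49/0.0427 × 0.0052 + 101 ≈ 106.97 → 107.
AQIs: Riyadh=172, Mumbai=55, Lahore=130, Cairo=147, Milan=107. Lahore (130) − Cairo (147) = -17.

-17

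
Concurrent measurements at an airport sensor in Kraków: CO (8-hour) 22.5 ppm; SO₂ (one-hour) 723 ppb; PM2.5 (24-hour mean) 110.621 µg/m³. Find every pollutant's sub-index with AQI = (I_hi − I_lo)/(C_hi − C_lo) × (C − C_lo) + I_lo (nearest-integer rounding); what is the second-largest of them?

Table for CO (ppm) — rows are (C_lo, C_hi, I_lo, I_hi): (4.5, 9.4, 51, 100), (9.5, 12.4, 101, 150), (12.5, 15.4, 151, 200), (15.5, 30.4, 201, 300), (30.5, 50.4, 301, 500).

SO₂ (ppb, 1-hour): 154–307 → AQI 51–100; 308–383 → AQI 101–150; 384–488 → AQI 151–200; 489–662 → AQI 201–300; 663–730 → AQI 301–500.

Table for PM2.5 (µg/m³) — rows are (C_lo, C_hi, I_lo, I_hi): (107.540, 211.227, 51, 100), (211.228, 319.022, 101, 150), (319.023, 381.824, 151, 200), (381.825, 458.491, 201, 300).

248

CO 22.5: bracket 15.5–30.4 → index 201–300; slope 99/14.9, offset 7.0.
AQI = 201 + 99/14.9·7.0 ≈ 247.51 ⇒ 248.
SO₂: row 663–730 (AQI 301–500). (500−301)·(723−663)/(730−663) + 301 = 199·60/67 + 301 ≈ 479.21 → 479.
PM2.5: 110.621 lies in 107.540–211.227, so I_lo=51, I_hi=100, C_lo=107.540, C_hi=211.227.
(100−51)/(211.227−107.540) × (110.621−107.540) + 51 = 49/103.687 × 3.081 + 51 ≈ 52.46 → 52.
Sub-indices: CO→248, SO₂→479, PM2.5→52. Ranked high→low: 479, 248, 52. Second-highest sub-index = 248.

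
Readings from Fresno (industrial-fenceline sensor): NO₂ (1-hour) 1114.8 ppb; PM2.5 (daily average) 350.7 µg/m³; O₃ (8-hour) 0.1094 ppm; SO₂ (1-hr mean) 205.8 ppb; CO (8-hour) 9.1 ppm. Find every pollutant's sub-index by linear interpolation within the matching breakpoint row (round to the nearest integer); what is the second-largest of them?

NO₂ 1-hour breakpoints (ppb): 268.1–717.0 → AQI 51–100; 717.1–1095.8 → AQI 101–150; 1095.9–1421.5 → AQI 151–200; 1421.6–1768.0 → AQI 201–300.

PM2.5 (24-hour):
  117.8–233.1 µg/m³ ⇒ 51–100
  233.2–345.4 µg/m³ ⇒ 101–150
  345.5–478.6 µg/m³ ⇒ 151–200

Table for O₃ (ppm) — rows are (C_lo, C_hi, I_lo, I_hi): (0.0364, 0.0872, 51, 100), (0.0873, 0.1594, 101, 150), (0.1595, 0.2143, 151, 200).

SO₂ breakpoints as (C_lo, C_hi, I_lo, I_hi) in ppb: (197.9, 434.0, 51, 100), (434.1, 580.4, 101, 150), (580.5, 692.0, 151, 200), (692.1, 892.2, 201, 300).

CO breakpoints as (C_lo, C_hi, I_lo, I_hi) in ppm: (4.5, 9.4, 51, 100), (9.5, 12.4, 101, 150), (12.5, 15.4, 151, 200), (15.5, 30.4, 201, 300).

NO₂: 1114.8 lies in 1095.9–1421.5, so I_lo=151, I_hi=200, C_lo=1095.9, C_hi=1421.5.
(200−151)/(1421.5−1095.9) × (1114.8−1095.9) + 151 = 49/325.6 × 18.9 + 151 ≈ 153.84 → 154.
PM2.5: 350.7 ∈ [345.5, 478.6] ↔ index [151, 200].
151 + (350.7−345.5)·(200−151)/(478.6−345.5) = 151 + 5.2·49/133.1 ≈ 152.91, so AQI = 153.
O₃ 0.1094: bracket 0.0873–0.1594 → index 101–150; slope 49/0.0721, offset 0.0221.
AQI = 101 + 49/0.0721·0.0221 ≈ 116.02 ⇒ 116.
SO₂ 205.8: bracket 197.9–434.0 → index 51–100; slope 49/236.1, offset 7.9.
AQI = 51 + 49/236.1·7.9 ≈ 52.64 ⇒ 53.
CO 9.1: bracket 4.5–9.4 → index 51–100; slope 49/4.9, offset 4.6.
AQI = 51 + 49/4.9·4.6 ≈ 97.00 ⇒ 97.
Sub-indices: NO₂→154, PM2.5→153, O₃→116, SO₂→53, CO→97. Ranked high→low: 154, 153, 116, 97, 53. Second-highest sub-index = 153.

153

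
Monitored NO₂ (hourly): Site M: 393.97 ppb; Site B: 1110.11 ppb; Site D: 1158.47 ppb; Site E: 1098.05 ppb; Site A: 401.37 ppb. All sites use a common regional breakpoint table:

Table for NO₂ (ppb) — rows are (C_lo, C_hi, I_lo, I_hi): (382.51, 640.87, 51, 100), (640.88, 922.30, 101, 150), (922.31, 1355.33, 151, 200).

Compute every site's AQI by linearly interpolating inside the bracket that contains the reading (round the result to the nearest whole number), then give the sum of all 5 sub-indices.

629

Site M: 393.97 ∈ [382.51, 640.87] ↔ index [51, 100].
51 + (393.97−382.51)·(100−51)/(640.87−382.51) = 51 + 11.46·49/258.36 ≈ 53.17, so AQI = 53.
Site B 1110.11: bracket 922.31–1355.33 → index 151–200; slope 49/433.02, offset 187.80.
AQI = 151 + 49/433.02·187.80 ≈ 172.25 ⇒ 172.
Site D: 1158.47 ∈ [922.31, 1355.33] ↔ index [151, 200].
151 + (1158.47−922.31)·(200−151)/(1355.33−922.31) = 151 + 236.16·49/433.02 ≈ 177.72, so AQI = 178.
Site E: 1098.05 lies in 922.31–1355.33, so I_lo=151, I_hi=200, C_lo=922.31, C_hi=1355.33.
(200−151)/(1355.33−922.31) × (1098.05−922.31) + 151 = 49/433.02 × 175.74 + 151 ≈ 170.89 → 171.
Site A: 401.37 lies in 382.51–640.87, so I_lo=51, I_hi=100, C_lo=382.51, C_hi=640.87.
(100−51)/(640.87−382.51) × (401.37−382.51) + 51 = 49/258.36 × 18.86 + 51 ≈ 54.58 → 55.
AQIs: Site M=53, Site B=172, Site D=178, Site E=171, Site A=55. Sum = 53 + 172 + 178 + 171 + 55 = 629.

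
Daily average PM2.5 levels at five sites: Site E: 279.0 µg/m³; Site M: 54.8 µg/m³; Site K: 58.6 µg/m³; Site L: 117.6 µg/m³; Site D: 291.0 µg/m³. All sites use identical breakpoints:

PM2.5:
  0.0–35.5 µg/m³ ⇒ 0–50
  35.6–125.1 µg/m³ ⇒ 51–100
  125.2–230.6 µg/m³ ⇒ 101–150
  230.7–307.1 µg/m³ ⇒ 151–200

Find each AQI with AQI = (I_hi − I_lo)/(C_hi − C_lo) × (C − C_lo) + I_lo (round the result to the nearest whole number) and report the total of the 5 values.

Site E: row 230.7–307.1 (AQI 151–200). (200−151)·(279.0−230.7)/(307.1−230.7) + 151 = 49·48.3/76.4 + 151 ≈ 181.98 → 182.
Site M: 54.8 lies in 35.6–125.1, so I_lo=51, I_hi=100, C_lo=35.6, C_hi=125.1.
(100−51)/(125.1−35.6) × (54.8−35.6) + 51 = 49/89.5 × 19.2 + 51 ≈ 61.51 → 62.
Site K 58.6: bracket 35.6–125.1 → index 51–100; slope 49/89.5, offset 23.0.
AQI = 51 + 49/89.5·23.0 ≈ 63.59 ⇒ 64.
Site L: 117.6 lies in 35.6–125.1, so I_lo=51, I_hi=100, C_lo=35.6, C_hi=125.1.
(100−51)/(125.1−35.6) × (117.6−35.6) + 51 = 49/89.5 × 82.0 + 51 ≈ 95.89 → 96.
Site D: row 230.7–307.1 (AQI 151–200). (200−151)·(291.0−230.7)/(307.1−230.7) + 151 = 49·60.3/76.4 + 151 ≈ 189.67 → 190.
AQIs: Site E=182, Site M=62, Site K=64, Site L=96, Site D=190. Sum = 182 + 62 + 64 + 96 + 190 = 594.

594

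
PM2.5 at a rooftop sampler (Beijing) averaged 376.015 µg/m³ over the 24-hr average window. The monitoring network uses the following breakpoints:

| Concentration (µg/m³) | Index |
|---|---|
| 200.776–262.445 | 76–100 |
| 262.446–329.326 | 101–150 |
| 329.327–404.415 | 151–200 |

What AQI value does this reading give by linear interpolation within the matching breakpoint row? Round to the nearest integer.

181

PM2.5: 376.015 ∈ [329.327, 404.415] ↔ index [151, 200].
151 + (376.015−329.327)·(200−151)/(404.415−329.327) = 151 + 46.688·49/75.088 ≈ 181.47, so AQI = 181.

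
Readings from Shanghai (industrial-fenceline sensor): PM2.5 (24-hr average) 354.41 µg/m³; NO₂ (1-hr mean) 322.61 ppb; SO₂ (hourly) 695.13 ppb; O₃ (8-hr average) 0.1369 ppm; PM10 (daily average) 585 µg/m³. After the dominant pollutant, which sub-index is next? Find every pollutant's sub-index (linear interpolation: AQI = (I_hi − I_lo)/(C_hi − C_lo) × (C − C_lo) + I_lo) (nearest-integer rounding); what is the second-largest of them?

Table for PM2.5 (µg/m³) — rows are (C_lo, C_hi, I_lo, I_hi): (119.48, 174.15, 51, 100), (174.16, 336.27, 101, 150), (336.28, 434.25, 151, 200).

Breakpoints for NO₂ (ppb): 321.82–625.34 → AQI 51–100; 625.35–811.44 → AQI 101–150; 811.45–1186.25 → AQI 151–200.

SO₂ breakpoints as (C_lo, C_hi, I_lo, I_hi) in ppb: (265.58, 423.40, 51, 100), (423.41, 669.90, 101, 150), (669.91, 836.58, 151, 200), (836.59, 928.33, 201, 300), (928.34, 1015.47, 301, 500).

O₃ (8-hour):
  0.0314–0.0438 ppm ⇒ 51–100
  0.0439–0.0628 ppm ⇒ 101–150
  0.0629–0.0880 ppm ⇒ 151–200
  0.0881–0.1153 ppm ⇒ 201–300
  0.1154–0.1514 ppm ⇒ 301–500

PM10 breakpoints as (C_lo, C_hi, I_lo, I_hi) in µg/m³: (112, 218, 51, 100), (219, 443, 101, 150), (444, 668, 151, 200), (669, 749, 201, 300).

PM2.5 354.41: bracket 336.28–434.25 → index 151–200; slope 49/97.97, offset 18.13.
AQI = 151 + 49/97.97·18.13 ≈ 160.07 ⇒ 160.
NO₂: 322.61 lies in 321.82–625.34, so I_lo=51, I_hi=100, C_lo=321.82, C_hi=625.34.
(100−51)/(625.34−321.82) × (322.61−321.82) + 51 = 49/303.52 × 0.79 + 51 ≈ 51.13 → 51.
SO₂: 695.13 ∈ [669.91, 836.58] ↔ index [151, 200].
151 + (695.13−669.91)·(200−151)/(836.58−669.91) = 151 + 25.22·49/166.67 ≈ 158.41, so AQI = 158.
O₃: 0.1369 lies in 0.1154–0.1514, so I_lo=301, I_hi=500, C_lo=0.1154, C_hi=0.1514.
(500−301)/(0.1514−0.1154) × (0.1369−0.1154) + 301 = 199/0.0360 × 0.0215 + 301 ≈ 419.85 → 420.
PM10 585: bracket 444–668 → index 151–200; slope 49/224, offset 141.
AQI = 151 + 49/224·141 ≈ 181.84 ⇒ 182.
Sub-indices: PM2.5→160, NO₂→51, SO₂→158, O₃→420, PM10→182. Ranked high→low: 420, 182, 160, 158, 51. Second-highest sub-index = 182.

182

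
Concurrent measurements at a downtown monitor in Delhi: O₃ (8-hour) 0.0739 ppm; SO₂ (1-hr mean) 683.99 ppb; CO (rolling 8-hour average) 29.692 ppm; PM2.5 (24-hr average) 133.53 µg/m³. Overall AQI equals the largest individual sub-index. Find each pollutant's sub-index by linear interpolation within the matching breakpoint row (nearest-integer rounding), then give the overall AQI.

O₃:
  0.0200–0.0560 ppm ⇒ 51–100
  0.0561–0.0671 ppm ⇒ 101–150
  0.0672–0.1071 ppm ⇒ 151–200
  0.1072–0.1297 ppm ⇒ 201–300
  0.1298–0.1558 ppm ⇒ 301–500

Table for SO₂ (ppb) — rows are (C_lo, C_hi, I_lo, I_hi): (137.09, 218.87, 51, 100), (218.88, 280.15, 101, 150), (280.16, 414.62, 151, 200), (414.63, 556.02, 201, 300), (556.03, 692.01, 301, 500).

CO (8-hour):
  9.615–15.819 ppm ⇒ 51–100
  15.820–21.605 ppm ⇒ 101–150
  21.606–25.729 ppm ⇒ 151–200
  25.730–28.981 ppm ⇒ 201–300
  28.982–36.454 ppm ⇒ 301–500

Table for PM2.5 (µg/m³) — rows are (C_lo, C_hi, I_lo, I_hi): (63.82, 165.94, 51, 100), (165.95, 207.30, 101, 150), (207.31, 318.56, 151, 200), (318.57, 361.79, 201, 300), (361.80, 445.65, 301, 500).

O₃: 0.0739 ∈ [0.0672, 0.1071] ↔ index [151, 200].
151 + (0.0739−0.0672)·(200−151)/(0.1071−0.0672) = 151 + 0.0067·49/0.0399 ≈ 159.23, so AQI = 159.
SO₂ 683.99: bracket 556.03–692.01 → index 301–500; slope 199/135.98, offset 127.96.
AQI = 301 + 199/135.98·127.96 ≈ 488.26 ⇒ 488.
CO 29.692: bracket 28.982–36.454 → index 301–500; slope 199/7.472, offset 0.710.
AQI = 301 + 199/7.472·0.710 ≈ 319.91 ⇒ 320.
PM2.5 133.53: bracket 63.82–165.94 → index 51–100; slope 49/102.12, offset 69.71.
AQI = 51 + 49/102.12·69.71 ≈ 84.45 ⇒ 84.
Sub-indices: O₃→159, SO₂→488, CO→320, PM2.5→84. Overall AQI = max = 488; dominant pollutant is SO₂.

488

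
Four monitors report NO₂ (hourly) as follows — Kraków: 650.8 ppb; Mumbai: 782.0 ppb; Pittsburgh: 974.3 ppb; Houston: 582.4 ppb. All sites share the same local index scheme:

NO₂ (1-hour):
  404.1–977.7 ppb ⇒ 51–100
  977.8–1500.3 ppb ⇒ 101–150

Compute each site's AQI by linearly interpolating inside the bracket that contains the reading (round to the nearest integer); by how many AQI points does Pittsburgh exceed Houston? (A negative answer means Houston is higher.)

34

Kraków 650.8: bracket 404.1–977.7 → index 51–100; slope 49/573.6, offset 246.7.
AQI = 51 + 49/573.6·246.7 ≈ 72.07 ⇒ 72.
Mumbai 782.0: bracket 404.1–977.7 → index 51–100; slope 49/573.6, offset 377.9.
AQI = 51 + 49/573.6·377.9 ≈ 83.28 ⇒ 83.
Pittsburgh: 974.3 ∈ [404.1, 977.7] ↔ index [51, 100].
51 + (974.3−404.1)·(100−51)/(977.7−404.1) = 51 + 570.2·49/573.6 ≈ 99.71, so AQI = 100.
Houston 582.4: bracket 404.1–977.7 → index 51–100; slope 49/573.6, offset 178.3.
AQI = 51 + 49/573.6·178.3 ≈ 66.23 ⇒ 66.
AQIs: Kraków=72, Mumbai=83, Pittsburgh=100, Houston=66. Pittsburgh (100) − Houston (66) = 34.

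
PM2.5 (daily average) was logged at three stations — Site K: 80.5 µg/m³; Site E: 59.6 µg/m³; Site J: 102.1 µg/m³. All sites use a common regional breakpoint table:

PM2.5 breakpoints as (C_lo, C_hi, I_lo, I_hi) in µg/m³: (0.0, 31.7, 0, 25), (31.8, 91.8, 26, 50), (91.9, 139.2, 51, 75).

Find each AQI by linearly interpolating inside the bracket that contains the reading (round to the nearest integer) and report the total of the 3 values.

Site K: row 31.8–91.8 (AQI 26–50). (50−26)·(80.5−31.8)/(91.8−31.8) + 26 = 24·48.7/60.0 + 26 ≈ 45.48 → 45.
Site E: 59.6 lies in 31.8–91.8, so I_lo=26, I_hi=50, C_lo=31.8, C_hi=91.8.
(50−26)/(91.8−31.8) × (59.6−31.8) + 26 = 24/60.0 × 27.8 + 26 ≈ 37.12 → 37.
Site J: row 91.9–139.2 (AQI 51–75). (75−51)·(102.1−91.9)/(139.2−91.9) + 51 = 24·10.2/47.3 + 51 ≈ 56.18 → 56.
AQIs: Site K=45, Site E=37, Site J=56. Sum = 45 + 37 + 56 = 138.

138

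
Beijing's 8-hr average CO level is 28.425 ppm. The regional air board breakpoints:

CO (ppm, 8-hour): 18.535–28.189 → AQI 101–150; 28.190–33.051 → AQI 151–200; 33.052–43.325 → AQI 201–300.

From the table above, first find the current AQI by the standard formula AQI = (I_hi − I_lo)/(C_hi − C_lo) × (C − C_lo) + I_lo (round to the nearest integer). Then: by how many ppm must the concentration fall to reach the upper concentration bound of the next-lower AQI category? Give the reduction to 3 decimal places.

CO: row 28.190–33.051 (AQI 151–200). (200−151)·(28.425−28.190)/(33.051−28.190) + 151 = 49·0.235/4.861 + 151 ≈ 153.37 → 153.
Current AQI 153 is in the Unhealthy range (151–200). The next-lower category tops out at AQI 150, whose upper concentration bound is 28.189 ppm.
Reduction needed = 28.425 − 28.189 = 0.236 ppm.

0.236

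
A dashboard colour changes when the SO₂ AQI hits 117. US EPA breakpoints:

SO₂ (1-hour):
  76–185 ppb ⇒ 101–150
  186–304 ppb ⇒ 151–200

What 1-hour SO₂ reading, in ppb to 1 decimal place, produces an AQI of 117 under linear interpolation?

AQI 117 lies in the 101–150 band, which corresponds to 76–185 ppb.
C = 76 + (117−101)×(185−76)/(150−101) = 76 + 16×109/49 ≈ 111.592 ppb → 111.6 ppb to 1 dp.

111.6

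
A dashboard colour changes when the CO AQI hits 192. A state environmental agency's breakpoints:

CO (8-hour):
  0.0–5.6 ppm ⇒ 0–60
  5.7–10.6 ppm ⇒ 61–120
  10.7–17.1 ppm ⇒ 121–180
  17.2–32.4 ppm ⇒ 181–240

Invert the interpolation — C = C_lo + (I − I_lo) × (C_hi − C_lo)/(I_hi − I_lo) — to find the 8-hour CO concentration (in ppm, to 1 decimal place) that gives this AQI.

AQI 192 lies in the 181–240 band, which corresponds to 17.2–32.4 ppm.
C = 17.2 + (192−181)×(32.4−17.2)/(240−181) = 17.2 + 11×15.2/59 ≈ 20.034 ppm → 20.0 ppm to 1 dp.

20.0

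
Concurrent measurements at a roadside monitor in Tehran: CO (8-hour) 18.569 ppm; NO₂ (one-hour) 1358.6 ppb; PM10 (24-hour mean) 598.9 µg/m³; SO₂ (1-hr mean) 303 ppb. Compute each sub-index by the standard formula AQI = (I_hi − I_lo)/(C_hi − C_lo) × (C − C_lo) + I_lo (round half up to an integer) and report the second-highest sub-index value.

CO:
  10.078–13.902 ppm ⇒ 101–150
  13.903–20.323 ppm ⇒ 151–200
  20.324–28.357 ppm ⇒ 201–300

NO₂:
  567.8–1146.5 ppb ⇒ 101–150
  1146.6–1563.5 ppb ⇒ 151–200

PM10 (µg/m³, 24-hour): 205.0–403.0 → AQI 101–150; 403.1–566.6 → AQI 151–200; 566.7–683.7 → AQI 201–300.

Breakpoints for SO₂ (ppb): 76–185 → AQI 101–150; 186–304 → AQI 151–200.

200

CO 18.569: bracket 13.903–20.323 → index 151–200; slope 49/6.420, offset 4.666.
AQI = 151 + 49/6.420·4.666 ≈ 186.61 ⇒ 187.
NO₂: 1358.6 ∈ [1146.6, 1563.5] ↔ index [151, 200].
151 + (1358.6−1146.6)·(200−151)/(1563.5−1146.6) = 151 + 212.0·49/416.9 ≈ 175.92, so AQI = 176.
PM10 598.9: bracket 566.7–683.7 → index 201–300; slope 99/117.0, offset 32.2.
AQI = 201 + 99/117.0·32.2 ≈ 228.25 ⇒ 228.
SO₂: 303 ∈ [186, 304] ↔ index [151, 200].
151 + (303−186)·(200−151)/(304−186) = 151 + 117·49/118 ≈ 199.58, so AQI = 200.
Sub-indices: CO→187, NO₂→176, PM10→228, SO₂→200. Ranked high→low: 228, 200, 187, 176. Second-highest sub-index = 200.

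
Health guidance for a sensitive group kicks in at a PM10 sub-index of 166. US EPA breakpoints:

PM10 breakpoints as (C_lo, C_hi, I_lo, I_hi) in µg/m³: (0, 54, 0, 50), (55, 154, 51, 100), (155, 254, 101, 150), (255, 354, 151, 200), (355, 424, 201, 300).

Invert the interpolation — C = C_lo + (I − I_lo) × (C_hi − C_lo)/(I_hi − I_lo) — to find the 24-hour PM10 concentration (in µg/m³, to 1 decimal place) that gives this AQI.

285.3

AQI 166 lies in the 151–200 band, which corresponds to 255–354 µg/m³.
C = 255 + (166−151)×(354−255)/(200−151) = 255 + 15×99/49 ≈ 285.306 µg/m³ → 285.3 µg/m³ to 1 dp.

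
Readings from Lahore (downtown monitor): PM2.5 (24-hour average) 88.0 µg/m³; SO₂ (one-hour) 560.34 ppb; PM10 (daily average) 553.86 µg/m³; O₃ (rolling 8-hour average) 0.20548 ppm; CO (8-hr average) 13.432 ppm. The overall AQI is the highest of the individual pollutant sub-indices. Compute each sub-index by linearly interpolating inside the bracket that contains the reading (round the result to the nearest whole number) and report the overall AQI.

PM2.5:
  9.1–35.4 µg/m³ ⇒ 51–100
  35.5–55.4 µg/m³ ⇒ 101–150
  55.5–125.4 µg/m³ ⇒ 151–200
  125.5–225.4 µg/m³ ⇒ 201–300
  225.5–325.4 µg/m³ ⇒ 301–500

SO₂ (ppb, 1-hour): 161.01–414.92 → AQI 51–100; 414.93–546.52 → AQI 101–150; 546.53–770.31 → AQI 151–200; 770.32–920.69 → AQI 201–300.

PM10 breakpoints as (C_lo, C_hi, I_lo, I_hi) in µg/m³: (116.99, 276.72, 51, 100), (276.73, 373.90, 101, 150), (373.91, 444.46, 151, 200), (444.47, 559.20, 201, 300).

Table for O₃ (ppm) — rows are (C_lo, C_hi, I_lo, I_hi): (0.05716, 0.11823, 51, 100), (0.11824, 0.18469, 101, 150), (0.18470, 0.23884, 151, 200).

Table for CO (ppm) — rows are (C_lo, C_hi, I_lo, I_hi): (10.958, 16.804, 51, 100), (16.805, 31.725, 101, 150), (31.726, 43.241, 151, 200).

PM2.5: row 55.5–125.4 (AQI 151–200). (200−151)·(88.0−55.5)/(125.4−55.5) + 151 = 49·32.5/69.9 + 151 ≈ 173.78 → 174.
SO₂: 560.34 lies in 546.53–770.31, so I_lo=151, I_hi=200, C_lo=546.53, C_hi=770.31.
(200−151)/(770.31−546.53) × (560.34−546.53) + 151 = 49/223.78 × 13.81 + 151 ≈ 154.02 → 154.
PM10: 553.86 ∈ [444.47, 559.20] ↔ index [201, 300].
201 + (553.86−444.47)·(300−201)/(559.20−444.47) = 201 + 109.39·99/114.73 ≈ 295.39, so AQI = 295.
O₃ 0.20548: bracket 0.18470–0.23884 → index 151–200; slope 49/0.05414, offset 0.02078.
AQI = 151 + 49/0.05414·0.02078 ≈ 169.81 ⇒ 170.
CO: 13.432 ∈ [10.958, 16.804] ↔ index [51, 100].
51 + (13.432−10.958)·(100−51)/(16.804−10.958) = 51 + 2.474·49/5.846 ≈ 71.74, so AQI = 72.
Sub-indices: PM2.5→174, SO₂→154, PM10→295, O₃→170, CO→72. Overall AQI = max = 295; dominant pollutant is PM10.
AQI 295: Very Unhealthy.

295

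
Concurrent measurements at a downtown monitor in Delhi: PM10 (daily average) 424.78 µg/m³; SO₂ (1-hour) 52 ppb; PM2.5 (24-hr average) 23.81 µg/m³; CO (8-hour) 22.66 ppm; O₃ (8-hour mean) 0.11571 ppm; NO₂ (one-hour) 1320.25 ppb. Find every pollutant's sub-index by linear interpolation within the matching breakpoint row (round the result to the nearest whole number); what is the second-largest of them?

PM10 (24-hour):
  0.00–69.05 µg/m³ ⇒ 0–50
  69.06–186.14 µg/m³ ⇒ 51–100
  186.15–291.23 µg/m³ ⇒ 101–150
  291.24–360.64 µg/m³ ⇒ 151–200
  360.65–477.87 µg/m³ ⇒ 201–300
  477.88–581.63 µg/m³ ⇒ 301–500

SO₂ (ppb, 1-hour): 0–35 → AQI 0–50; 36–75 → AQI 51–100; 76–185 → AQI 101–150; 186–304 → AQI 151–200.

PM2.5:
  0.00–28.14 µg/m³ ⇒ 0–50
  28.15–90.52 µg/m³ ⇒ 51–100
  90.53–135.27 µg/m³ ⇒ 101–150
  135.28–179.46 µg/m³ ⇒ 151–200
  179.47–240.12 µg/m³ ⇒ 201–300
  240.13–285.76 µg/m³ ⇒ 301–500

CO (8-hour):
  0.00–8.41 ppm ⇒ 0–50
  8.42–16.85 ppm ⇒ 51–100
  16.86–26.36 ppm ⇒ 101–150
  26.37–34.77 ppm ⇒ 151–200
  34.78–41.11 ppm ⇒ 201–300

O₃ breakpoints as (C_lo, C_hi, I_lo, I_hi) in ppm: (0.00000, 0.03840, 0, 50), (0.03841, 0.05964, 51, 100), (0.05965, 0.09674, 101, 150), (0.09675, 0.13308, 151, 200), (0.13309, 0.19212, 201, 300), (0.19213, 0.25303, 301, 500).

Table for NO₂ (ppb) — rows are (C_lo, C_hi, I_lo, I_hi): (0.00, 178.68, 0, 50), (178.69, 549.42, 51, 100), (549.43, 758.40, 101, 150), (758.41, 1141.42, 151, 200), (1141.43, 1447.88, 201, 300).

PM10: row 360.65–477.87 (AQI 201–300). (300−201)·(424.78−360.65)/(477.87−360.65) + 201 = 99·64.13/117.22 + 201 ≈ 255.16 → 255.
SO₂: 52 ∈ [36, 75] ↔ index [51, 100].
51 + (52−36)·(100−51)/(75−36) = 51 + 16·49/39 ≈ 71.10, so AQI = 71.
PM2.5: row 0.00–28.14 (AQI 0–50). (50−0)·(23.81−0.00)/(28.14−0.00) + 0 = 50·23.81/28.14 + 0 ≈ 42.31 → 42.
CO: 22.66 ∈ [16.86, 26.36] ↔ index [101, 150].
101 + (22.66−16.86)·(150−101)/(26.36−16.86) = 101 + 5.80·49/9.50 ≈ 130.92, so AQI = 131.
O₃: row 0.09675–0.13308 (AQI 151–200). (200−151)·(0.11571−0.09675)/(0.13308−0.09675) + 151 = 49·0.01896/0.03633 + 151 ≈ 176.57 → 177.
NO₂: 1320.25 lies in 1141.43–1447.88, so I_lo=201, I_hi=300, C_lo=1141.43, C_hi=1447.88.
(300−201)/(1447.88−1141.43) × (1320.25−1141.43) + 201 = 99/306.45 × 178.82 + 201 ≈ 258.77 → 259.
Sub-indices: PM10→255, SO₂→71, PM2.5→42, CO→131, O₃→177, NO₂→259. Ranked high→low: 259, 255, 177, 131, 71, 42. Second-highest sub-index = 255.

255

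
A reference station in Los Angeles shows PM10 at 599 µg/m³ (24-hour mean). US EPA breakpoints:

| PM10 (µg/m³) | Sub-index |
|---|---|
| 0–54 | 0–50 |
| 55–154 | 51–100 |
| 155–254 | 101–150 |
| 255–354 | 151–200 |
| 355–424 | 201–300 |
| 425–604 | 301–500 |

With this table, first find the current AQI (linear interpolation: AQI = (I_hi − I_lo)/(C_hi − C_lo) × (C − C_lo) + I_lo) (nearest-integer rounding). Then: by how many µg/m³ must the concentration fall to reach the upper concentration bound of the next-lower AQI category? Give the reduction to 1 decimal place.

PM10 599: bracket 425–604 → index 301–500; slope 199/179, offset 174.
AQI = 301 + 199/179·174 ≈ 494.44 ⇒ 494.
Current AQI 494 is in the Hazardous range (301–500). The next-lower category tops out at AQI 300, whose upper concentration bound is 424 µg/m³.
Reduction needed = 599 − 424 = 175.0 µg/m³.

175.0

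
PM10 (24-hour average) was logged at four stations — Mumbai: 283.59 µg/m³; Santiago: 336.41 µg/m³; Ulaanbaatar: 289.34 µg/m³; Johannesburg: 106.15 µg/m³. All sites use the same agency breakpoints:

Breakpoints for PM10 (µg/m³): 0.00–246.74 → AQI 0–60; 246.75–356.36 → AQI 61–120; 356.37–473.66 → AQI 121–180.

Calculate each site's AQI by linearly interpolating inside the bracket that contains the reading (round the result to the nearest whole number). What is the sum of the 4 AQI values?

300

Mumbai: 283.59 ∈ [246.75, 356.36] ↔ index [61, 120].
61 + (283.59−246.75)·(120−61)/(356.36−246.75) = 61 + 36.84·59/109.61 ≈ 80.83, so AQI = 81.
Santiago 336.41: bracket 246.75–356.36 → index 61–120; slope 59/109.61, offset 89.66.
AQI = 61 + 59/109.61·89.66 ≈ 109.26 ⇒ 109.
Ulaanbaatar 289.34: bracket 246.75–356.36 → index 61–120; slope 59/109.61, offset 42.59.
AQI = 61 + 59/109.61·42.59 ≈ 83.93 ⇒ 84.
Johannesburg 106.15: bracket 0.00–246.74 → index 0–60; slope 60/246.74, offset 106.15.
AQI = 0 + 60/246.74·106.15 ≈ 25.81 ⇒ 26.
AQIs: Mumbai=81, Santiago=109, Ulaanbaatar=84, Johannesburg=26. Sum = 81 + 109 + 84 + 26 = 300.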